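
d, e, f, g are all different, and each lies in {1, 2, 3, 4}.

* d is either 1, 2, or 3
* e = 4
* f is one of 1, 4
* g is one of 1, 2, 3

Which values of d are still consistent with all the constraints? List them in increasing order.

e has just one choice, so e = 4. Remove 4 from f.
That leaves f = 1. Eliminate 1 elsewhere: d, g.
No further eliminations apply; d can still be any of 2, 3.

2, 3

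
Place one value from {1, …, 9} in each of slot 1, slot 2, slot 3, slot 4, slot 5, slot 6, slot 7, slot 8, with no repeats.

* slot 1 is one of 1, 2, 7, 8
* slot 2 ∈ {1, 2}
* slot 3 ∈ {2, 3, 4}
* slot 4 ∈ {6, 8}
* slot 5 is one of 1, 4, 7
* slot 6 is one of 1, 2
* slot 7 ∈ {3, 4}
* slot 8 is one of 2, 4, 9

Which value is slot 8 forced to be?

9

The 8 variables together cover exactly {1, 2, 3, 4, 6, 7, 8, 9} — 8 values for 8 variables — and 6 appears only in slot 4's list, so slot 4 = 6.
The 7 still-open variables together cover exactly {1, 2, 3, 4, 7, 8, 9} — 7 values for 7 variables — and 8 appears only in slot 1's list, so slot 1 = 8.
Among the 6 still-open variables, 7 fits only slot 5 (and all 6 values in {1, 2, 3, 4, 7, 9} must be used), so slot 5 = 7.
Among the 5 still-open variables, 9 fits only slot 8 (and all 5 values in {1, 2, 3, 4, 9} must be used), so slot 8 = 9.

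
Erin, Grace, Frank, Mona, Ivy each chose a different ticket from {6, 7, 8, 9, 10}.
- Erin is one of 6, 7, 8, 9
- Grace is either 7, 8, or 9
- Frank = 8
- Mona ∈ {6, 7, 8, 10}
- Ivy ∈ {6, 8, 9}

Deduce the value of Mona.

10

Frank's domain is down to {8}, so Frank = 8. Strike 8 from Erin, Grace, Mona, Ivy.
Among the 4 still-open variables, 10 fits only Mona (and all 4 values in {6, 7, 9, 10} must be used), so Mona = 10.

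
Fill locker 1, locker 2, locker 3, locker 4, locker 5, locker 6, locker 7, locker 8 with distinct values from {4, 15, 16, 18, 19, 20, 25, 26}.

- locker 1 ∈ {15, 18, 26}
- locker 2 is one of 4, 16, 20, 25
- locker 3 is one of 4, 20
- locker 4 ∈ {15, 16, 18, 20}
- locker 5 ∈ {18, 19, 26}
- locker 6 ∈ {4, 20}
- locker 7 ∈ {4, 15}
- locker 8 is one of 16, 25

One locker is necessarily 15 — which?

Among the 8 variables, 19 fits only locker 5 (and all 8 values in {4, 15, 16, 18, 19, 20, 25, 26} must be used), so locker 5 = 19.
The 7 still-open variables draw from only 7 values {4, 15, 16, 18, 20, 25, 26}, so each is used; only locker 1 can be 26, hence locker 1 = 26.
The 6 still-open variables draw from only 6 values {4, 15, 16, 18, 20, 25}, so each is used; only locker 4 can be 18, hence locker 4 = 18.
The 5 still-open variables draw from only 5 values {4, 15, 16, 20, 25}, so each is used; only locker 7 can be 15, hence locker 7 = 15.

locker 7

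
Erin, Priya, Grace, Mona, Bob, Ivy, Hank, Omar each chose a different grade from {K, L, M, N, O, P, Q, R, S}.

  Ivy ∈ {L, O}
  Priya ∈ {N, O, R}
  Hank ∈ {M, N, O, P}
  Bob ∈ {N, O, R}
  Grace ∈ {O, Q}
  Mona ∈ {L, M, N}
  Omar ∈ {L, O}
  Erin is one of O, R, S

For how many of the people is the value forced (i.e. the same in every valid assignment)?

The 8 variables together cover exactly {L, M, N, O, P, Q, R, S} — 8 values for 8 variables — and P appears only in Hank's list, so Hank = P.
Among the 7 still-open variables, M fits only Mona (and all 7 values in {L, M, N, O, Q, R, S} must be used), so Mona = M.
Among the 6 still-open variables, Q fits only Grace (and all 6 values in {L, N, O, Q, R, S} must be used), so Grace = Q.
The 5 still-open variables together cover exactly {L, N, O, R, S} — 5 values for 5 variables — and S appears only in Erin's list, so Erin = S.
The 2 variables Ivy and Omar are confined to {L, O}, which locks those values in; drop them from Priya, Bob.
Determined: Erin=S, Grace=Q, Mona=M, Hank=P. The other people each still have more than one consistent value. That makes 4.

4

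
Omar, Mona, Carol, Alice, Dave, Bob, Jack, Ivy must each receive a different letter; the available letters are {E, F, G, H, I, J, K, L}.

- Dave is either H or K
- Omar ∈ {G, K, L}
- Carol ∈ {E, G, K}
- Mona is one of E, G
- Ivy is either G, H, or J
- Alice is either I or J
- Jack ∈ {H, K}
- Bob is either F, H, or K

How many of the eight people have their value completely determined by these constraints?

The 8 variables draw from only 8 values {E, F, G, H, I, J, K, L}, so each is used; only Bob can be F, hence Bob = F.
Among the 7 still-open variables, I fits only Alice (and all 7 values in {E, G, H, I, J, K, L} must be used), so Alice = I.
The 6 still-open variables draw from only 6 values {E, G, H, J, K, L}, so each is used; only Ivy can be J, hence Ivy = J.
Among the 5 still-open variables, L fits only Omar (and all 5 values in {E, G, H, K, L} must be used), so Omar = L.
Dave and Jack share exactly the 2 values {H, K}; by pigeonhole those values go to them, so strike H, K from Carol.
Determined: Omar=L, Alice=I, Bob=F, Ivy=J. The other people each still have more than one consistent value. That makes 4.

4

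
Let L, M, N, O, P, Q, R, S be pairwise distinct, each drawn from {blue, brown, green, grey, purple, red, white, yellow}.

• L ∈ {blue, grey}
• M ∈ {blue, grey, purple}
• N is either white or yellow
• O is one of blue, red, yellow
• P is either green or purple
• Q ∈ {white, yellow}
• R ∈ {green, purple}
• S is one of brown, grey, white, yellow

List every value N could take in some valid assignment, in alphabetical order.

The 8 variables together cover exactly {blue, brown, green, grey, purple, red, white, yellow} — 8 values for 8 variables — and brown appears only in S's list, so S = brown.
Among the 7 still-open variables, red fits only O (and all 7 values in {blue, green, grey, purple, red, white, yellow} must be used), so O = red.
P and R between them cover only {green, purple} — a naked pair. Remove those values from M.
No further eliminations apply; N can still be any of white, yellow.

white, yellow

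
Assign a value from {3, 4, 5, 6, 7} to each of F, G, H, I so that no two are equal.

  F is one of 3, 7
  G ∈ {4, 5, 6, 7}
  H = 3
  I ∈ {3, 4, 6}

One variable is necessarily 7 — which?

F

H's domain is down to {3}, so H = 3. Eliminate 3 elsewhere: F, I.
So 7 goes to F.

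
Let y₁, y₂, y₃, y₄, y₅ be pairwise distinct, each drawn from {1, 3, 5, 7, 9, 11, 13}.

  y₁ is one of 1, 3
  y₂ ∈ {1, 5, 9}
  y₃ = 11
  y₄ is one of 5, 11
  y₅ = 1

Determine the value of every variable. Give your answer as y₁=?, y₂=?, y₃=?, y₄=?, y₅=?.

y₃ has just one choice, so y₃ = 11. Eliminate 11 elsewhere: y₄.
That leaves y₄ = 5. Eliminate 5 elsewhere: y₂.
y₅'s domain is down to {1}, so y₅ = 1. Strike 1 from y₁, y₂.
y₁ has just one choice, so y₁ = 3.
y₂ must be 9 (only option left).

y₁=3, y₂=9, y₃=11, y₄=5, y₅=1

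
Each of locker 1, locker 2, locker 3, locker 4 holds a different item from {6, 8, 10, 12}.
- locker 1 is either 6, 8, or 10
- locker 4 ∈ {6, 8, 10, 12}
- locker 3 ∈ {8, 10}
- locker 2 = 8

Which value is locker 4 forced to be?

locker 2 must be 8 (only option left). So locker 1, locker 3, locker 4 can't be 8.
That leaves locker 3 = 10. Remove 10 from locker 1, locker 4.
locker 1 has just one choice, so locker 1 = 6. Strike 6 from locker 4.
So locker 4 = 12.

12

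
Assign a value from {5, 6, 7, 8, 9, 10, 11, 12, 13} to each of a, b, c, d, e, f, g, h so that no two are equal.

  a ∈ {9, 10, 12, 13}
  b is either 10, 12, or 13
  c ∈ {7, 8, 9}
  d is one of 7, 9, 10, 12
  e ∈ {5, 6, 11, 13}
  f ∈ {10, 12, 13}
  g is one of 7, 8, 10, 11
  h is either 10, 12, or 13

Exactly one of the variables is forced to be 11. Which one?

The 3 variables b, f, h are confined to {10, 12, 13}, which locks those values in; drop them from a, d, e, g.
a must be 9 (only option left). Eliminate 9 elsewhere: c, d.
d has just one choice, so d = 7. Remove 7 from c, g.
c must be 8 (only option left). So g can't be 8.
So 11 goes to g.

g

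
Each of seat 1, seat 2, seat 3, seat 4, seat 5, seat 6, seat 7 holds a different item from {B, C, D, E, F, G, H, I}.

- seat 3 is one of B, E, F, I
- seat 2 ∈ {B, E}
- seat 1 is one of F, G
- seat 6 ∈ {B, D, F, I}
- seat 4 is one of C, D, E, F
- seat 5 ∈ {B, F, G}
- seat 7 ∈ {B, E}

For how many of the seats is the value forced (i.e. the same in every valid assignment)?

3

The 7 variables draw from only 7 values {B, C, D, E, F, G, I}, so each is used; only seat 4 can be C, hence seat 4 = C.
Among the 6 still-open variables, D fits only seat 6 (and all 6 values in {B, D, E, F, G, I} must be used), so seat 6 = D.
Among the 5 still-open variables, I fits only seat 3 (and all 5 values in {B, E, F, G, I} must be used), so seat 3 = I.
seat 2 and seat 7 between them cover only {B, E} — a naked pair. Remove those values from seat 5.
Determined: seat 3=I, seat 4=C, seat 6=D. The other seats each still have more than one consistent value. That makes 3.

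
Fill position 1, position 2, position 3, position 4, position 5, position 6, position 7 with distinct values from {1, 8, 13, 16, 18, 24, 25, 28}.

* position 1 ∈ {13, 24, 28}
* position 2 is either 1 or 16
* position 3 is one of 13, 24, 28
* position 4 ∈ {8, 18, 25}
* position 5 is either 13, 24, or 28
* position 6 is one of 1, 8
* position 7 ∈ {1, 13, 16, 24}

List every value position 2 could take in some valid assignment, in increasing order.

1, 16

position 1, position 3, position 5 between them cover only {13, 24, 28} — a naked triple. Remove those values from position 7.
position 2 and position 7 share exactly the 2 values {1, 16}; by pigeonhole those values go to them, so strike 1, 16 from position 6.
position 6 must be 8 (only option left). Eliminate 8 elsewhere: position 4.
No further eliminations apply; position 2 can still be any of 1, 16.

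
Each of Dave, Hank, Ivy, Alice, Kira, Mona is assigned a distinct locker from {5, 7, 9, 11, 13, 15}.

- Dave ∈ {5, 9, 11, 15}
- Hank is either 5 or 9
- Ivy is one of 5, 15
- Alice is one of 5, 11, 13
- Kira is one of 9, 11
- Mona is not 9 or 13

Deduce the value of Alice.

The 6 variables together cover exactly {5, 7, 9, 11, 13, 15} — 6 values for 6 variables — and 7 appears only in Mona's list, so Mona = 7.
Among the 5 still-open variables, 13 fits only Alice (and all 5 values in {5, 9, 11, 13, 15} must be used), so Alice = 13.

13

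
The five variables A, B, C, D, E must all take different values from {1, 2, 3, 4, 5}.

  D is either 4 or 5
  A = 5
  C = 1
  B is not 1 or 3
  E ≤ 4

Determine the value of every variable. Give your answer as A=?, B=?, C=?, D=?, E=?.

A=5, B=2, C=1, D=4, E=3

A's domain is down to {5}, so A = 5. Strike 5 from B, D.
C must be 1 (only option left). So E can't be 1.
D's domain is down to {4}, so D = 4. Remove 4 from B, E.
B must be 2 (only option left). Strike 2 from E.
That leaves E = 3.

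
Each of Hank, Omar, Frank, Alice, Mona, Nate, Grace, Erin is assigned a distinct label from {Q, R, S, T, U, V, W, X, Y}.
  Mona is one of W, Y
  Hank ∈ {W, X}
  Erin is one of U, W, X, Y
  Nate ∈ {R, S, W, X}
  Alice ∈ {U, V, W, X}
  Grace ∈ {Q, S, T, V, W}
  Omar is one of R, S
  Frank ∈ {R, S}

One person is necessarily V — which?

Alice

Omar and Frank share exactly the 2 values {R, S}; by pigeonhole those values go to them, so strike R, S from Nate, Grace.
Hank and Nate between them cover only {W, X} — a naked pair. Remove those values from Alice, Mona, Grace, Erin.
Mona's domain is down to {Y}, so Mona = Y. So Erin can't be Y.
That leaves Erin = U. Strike U from Alice.
So V goes to Alice.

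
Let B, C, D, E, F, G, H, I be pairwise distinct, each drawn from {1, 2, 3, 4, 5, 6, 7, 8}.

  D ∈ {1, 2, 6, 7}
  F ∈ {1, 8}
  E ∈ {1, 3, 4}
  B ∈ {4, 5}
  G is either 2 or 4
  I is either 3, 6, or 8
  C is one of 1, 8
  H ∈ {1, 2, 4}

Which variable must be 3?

Among the 8 variables, 5 fits only B (and all 8 values in {1, 2, 3, 4, 5, 6, 7, 8} must be used), so B = 5.
The 7 still-open variables draw from only 7 values {1, 2, 3, 4, 6, 7, 8}, so each is used; only D can be 7, hence D = 7.
The 6 still-open variables together cover exactly {1, 2, 3, 4, 6, 8} — 6 values for 6 variables — and 6 appears only in I's list, so I = 6.
The 5 still-open variables draw from only 5 values {1, 2, 3, 4, 8}, so each is used; only E can be 3, hence E = 3.

E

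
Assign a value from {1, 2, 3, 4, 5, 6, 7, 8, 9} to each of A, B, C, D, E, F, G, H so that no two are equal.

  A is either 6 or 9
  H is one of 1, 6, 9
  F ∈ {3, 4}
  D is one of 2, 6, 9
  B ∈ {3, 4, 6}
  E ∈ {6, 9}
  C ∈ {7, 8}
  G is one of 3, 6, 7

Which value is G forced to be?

Among the 8 variables, 1 fits only H (and all 8 values in {1, 2, 3, 4, 6, 7, 8, 9} must be used), so H = 1.
The 7 still-open variables together cover exactly {2, 3, 4, 6, 7, 8, 9} — 7 values for 7 variables — and 2 appears only in D's list, so D = 2.
The 6 still-open variables together cover exactly {3, 4, 6, 7, 8, 9} — 6 values for 6 variables — and 8 appears only in C's list, so C = 8.
The 5 still-open variables together cover exactly {3, 4, 6, 7, 9} — 5 values for 5 variables — and 7 appears only in G's list, so G = 7.

7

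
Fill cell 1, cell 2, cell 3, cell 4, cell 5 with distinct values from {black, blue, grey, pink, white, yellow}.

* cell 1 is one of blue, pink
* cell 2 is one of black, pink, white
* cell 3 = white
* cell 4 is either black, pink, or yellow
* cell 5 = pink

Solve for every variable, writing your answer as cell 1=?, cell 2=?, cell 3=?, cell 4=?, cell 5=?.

cell 3 must be white (only option left). Remove white from cell 2.
cell 5 must be pink (only option left). So cell 1, cell 2, cell 4 can't be pink.
cell 1 must be blue (only option left).
cell 2 has just one choice, so cell 2 = black. Remove black from cell 4.
That leaves cell 4 = yellow.

cell 1=blue, cell 2=black, cell 3=white, cell 4=yellow, cell 5=pink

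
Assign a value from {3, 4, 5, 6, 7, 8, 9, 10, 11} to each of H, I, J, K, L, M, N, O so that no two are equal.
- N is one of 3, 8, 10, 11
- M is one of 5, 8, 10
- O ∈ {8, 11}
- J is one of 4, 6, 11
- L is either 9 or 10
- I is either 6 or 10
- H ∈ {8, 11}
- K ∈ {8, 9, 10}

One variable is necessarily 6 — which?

The 8 variables draw from only 8 values {3, 4, 5, 6, 8, 9, 10, 11}, so each is used; only N can be 3, hence N = 3.
The 7 still-open variables draw from only 7 values {4, 5, 6, 8, 9, 10, 11}, so each is used; only J can be 4, hence J = 4.
Among the 6 still-open variables, 5 fits only M (and all 6 values in {5, 6, 8, 9, 10, 11} must be used), so M = 5.
Among the 5 still-open variables, 6 fits only I (and all 5 values in {6, 8, 9, 10, 11} must be used), so I = 6.

I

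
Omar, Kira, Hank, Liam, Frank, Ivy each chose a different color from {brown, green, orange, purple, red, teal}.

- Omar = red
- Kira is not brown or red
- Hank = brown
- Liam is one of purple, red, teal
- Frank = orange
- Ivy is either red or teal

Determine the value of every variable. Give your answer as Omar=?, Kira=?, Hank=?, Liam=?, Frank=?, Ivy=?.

Omar's domain is down to {red}, so Omar = red. Eliminate red elsewhere: Liam, Ivy.
Hank has just one choice, so Hank = brown.
Frank's domain is down to {orange}, so Frank = orange. Strike orange from Kira.
Ivy has just one choice, so Ivy = teal. Strike teal from Kira, Liam.
That leaves Liam = purple. Strike purple from Kira.
Kira has just one choice, so Kira = green.

Omar=red, Kira=green, Hank=brown, Liam=purple, Frank=orange, Ivy=teal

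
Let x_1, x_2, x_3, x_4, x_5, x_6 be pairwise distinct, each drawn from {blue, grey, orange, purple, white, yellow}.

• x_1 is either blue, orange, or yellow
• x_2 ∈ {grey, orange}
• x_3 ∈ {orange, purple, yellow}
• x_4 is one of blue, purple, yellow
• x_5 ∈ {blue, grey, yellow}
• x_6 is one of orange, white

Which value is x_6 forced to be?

The 6 variables draw from only 6 values {blue, grey, orange, purple, white, yellow}, so each is used; only x_6 can be white, hence x_6 = white.

white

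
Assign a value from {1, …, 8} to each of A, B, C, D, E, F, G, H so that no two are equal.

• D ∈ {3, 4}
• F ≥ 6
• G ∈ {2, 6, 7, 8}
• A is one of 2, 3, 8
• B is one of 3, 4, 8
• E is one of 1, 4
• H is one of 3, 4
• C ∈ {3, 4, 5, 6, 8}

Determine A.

2

Among the 8 variables, 1 fits only E (and all 8 values in {1, 2, 3, 4, 5, 6, 7, 8} must be used), so E = 1.
The 7 still-open variables draw from only 7 values {2, 3, 4, 5, 6, 7, 8}, so each is used; only C can be 5, hence C = 5.
D and H between them cover only {3, 4} — a naked pair. Remove those values from A, B.
B's domain is down to {8}, so B = 8. So A, F, G can't be 8.
So A = 2.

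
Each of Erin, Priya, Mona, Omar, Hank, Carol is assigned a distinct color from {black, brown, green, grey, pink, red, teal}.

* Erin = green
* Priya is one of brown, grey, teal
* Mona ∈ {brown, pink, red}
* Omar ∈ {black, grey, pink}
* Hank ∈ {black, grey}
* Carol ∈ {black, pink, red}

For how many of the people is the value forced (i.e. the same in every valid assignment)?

Erin's domain is down to {green}, so Erin = green.
Determined: Erin=green. The other people each still have more than one consistent value. That makes 1.

1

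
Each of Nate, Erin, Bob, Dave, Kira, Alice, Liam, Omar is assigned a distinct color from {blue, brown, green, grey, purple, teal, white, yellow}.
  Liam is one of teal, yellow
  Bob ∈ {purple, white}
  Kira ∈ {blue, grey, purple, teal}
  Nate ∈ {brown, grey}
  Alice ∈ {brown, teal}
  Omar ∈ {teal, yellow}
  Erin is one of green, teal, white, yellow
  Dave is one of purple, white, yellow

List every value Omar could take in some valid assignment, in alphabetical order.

teal, yellow

The 8 variables together cover exactly {blue, brown, green, grey, purple, teal, white, yellow} — 8 values for 8 variables — and blue appears only in Kira's list, so Kira = blue.
The 7 still-open variables draw from only 7 values {brown, green, grey, purple, teal, white, yellow}, so each is used; only Erin can be green, hence Erin = green.
The 6 still-open variables draw from only 6 values {brown, grey, purple, teal, white, yellow}, so each is used; only Nate can be grey, hence Nate = grey.
The 5 still-open variables draw from only 5 values {brown, purple, teal, white, yellow}, so each is used; only Alice can be brown, hence Alice = brown.
The 2 variables Liam and Omar are confined to {teal, yellow}, which locks those values in; drop them from Dave.
No further eliminations apply; Omar can still be any of teal, yellow.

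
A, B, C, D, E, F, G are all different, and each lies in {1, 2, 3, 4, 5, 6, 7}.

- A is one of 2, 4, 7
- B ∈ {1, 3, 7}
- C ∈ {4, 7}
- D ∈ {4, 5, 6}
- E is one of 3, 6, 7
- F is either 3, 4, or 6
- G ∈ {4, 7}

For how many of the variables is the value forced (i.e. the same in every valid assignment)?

Among the 7 variables, 1 fits only B (and all 7 values in {1, 2, 3, 4, 5, 6, 7} must be used), so B = 1.
The 6 still-open variables draw from only 6 values {2, 3, 4, 5, 6, 7}, so each is used; only A can be 2, hence A = 2.
The 5 still-open variables draw from only 5 values {3, 4, 5, 6, 7}, so each is used; only D can be 5, hence D = 5.
The 2 variables C and G are confined to {4, 7}, which locks those values in; drop them from E, F.
Determined: A=2, B=1, D=5. The other variables each still have more than one consistent value. That makes 3.

3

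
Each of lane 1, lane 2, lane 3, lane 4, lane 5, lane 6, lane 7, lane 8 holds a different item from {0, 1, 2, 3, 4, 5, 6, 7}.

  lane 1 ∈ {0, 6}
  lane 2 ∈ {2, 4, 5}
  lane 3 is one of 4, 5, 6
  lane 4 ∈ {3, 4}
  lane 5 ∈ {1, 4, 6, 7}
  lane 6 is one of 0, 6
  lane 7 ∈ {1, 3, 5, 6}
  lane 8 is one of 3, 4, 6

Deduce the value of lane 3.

5

Among the 8 variables, 2 fits only lane 2 (and all 8 values in {0, 1, 2, 3, 4, 5, 6, 7} must be used), so lane 2 = 2.
The 7 still-open variables draw from only 7 values {0, 1, 3, 4, 5, 6, 7}, so each is used; only lane 5 can be 7, hence lane 5 = 7.
The 6 still-open variables together cover exactly {0, 1, 3, 4, 5, 6} — 6 values for 6 variables — and 1 appears only in lane 7's list, so lane 7 = 1.
Among the 5 still-open variables, 5 fits only lane 3 (and all 5 values in {0, 3, 4, 5, 6} must be used), so lane 3 = 5.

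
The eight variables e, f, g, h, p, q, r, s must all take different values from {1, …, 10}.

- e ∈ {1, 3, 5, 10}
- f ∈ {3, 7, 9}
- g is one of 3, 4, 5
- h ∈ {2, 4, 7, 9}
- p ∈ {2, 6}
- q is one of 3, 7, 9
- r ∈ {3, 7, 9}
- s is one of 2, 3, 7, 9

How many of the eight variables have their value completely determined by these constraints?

4

The 3 variables f, q, r are confined to {3, 7, 9}, which locks those values in; drop them from e, g, h, s.
s must be 2 (only option left). Eliminate 2 elsewhere: h, p.
h must be 4 (only option left). Strike 4 from g.
p's domain is down to {6}, so p = 6.
g must be 5 (only option left). So e can't be 5.
Determined: g=5, h=4, p=6, s=2. The other variables each still have more than one consistent value. That makes 4.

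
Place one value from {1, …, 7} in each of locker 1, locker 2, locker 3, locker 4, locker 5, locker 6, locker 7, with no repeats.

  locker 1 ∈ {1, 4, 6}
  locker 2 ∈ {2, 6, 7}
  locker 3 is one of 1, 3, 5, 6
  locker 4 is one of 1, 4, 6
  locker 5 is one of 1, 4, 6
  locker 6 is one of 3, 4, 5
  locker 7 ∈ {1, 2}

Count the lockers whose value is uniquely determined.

Among the 7 variables, 7 fits only locker 2 (and all 7 values in {1, 2, 3, 4, 5, 6, 7} must be used), so locker 2 = 7.
The 6 still-open variables draw from only 6 values {1, 2, 3, 4, 5, 6}, so each is used; only locker 7 can be 2, hence locker 7 = 2.
The 3 variables locker 1, locker 4, locker 5 are confined to {1, 4, 6}, which locks those values in; drop them from locker 3, locker 6.
Determined: locker 2=7, locker 7=2. The other lockers each still have more than one consistent value. That makes 2.

2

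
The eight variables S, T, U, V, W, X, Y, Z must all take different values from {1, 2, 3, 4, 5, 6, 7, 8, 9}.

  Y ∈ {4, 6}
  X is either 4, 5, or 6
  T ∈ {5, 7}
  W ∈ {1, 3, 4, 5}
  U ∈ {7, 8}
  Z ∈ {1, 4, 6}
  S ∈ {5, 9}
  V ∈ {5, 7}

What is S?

9

The 8 variables draw from only 8 values {1, 3, 4, 5, 6, 7, 8, 9}, so each is used; only W can be 3, hence W = 3.
Among the 7 still-open variables, 1 fits only Z (and all 7 values in {1, 4, 5, 6, 7, 8, 9} must be used), so Z = 1.
Among the 6 still-open variables, 8 fits only U (and all 6 values in {4, 5, 6, 7, 8, 9} must be used), so U = 8.
The 5 still-open variables draw from only 5 values {4, 5, 6, 7, 9}, so each is used; only S can be 9, hence S = 9.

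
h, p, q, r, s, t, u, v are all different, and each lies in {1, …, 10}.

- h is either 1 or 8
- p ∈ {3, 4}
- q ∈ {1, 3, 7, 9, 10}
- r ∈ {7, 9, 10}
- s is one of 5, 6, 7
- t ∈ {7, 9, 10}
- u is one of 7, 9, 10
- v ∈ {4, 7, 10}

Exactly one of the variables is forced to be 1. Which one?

q

r, t, u share exactly the 3 values {7, 9, 10}; by pigeonhole those values go to them, so strike 7, 9, 10 from q, s, v.
That leaves v = 4. So p can't be 4.
p's domain is down to {3}, so p = 3. So q can't be 3.
So 1 goes to q.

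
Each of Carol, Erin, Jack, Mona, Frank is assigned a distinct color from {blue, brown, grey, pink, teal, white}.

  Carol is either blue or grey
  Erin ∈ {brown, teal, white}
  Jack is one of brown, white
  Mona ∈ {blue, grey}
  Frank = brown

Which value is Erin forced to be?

teal

Frank must be brown (only option left). Remove brown from Erin, Jack.
That leaves Jack = white. Strike white from Erin.
So Erin = teal.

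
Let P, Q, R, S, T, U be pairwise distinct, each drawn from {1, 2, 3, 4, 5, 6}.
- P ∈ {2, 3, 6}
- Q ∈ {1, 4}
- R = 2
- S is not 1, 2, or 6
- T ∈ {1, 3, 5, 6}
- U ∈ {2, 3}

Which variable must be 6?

R has just one choice, so R = 2. Remove 2 from P, U.
U has just one choice, so U = 3. So P, S, T can't be 3.
So 6 goes to P.

P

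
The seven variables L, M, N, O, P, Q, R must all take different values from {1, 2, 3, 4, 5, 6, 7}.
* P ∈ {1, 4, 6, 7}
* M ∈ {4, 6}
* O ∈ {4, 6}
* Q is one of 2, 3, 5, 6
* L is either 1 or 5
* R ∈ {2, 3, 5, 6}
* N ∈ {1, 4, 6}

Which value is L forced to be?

The 7 variables together cover exactly {1, 2, 3, 4, 5, 6, 7} — 7 values for 7 variables — and 7 appears only in P's list, so P = 7.
M and O share exactly the 2 values {4, 6}; by pigeonhole those values go to them, so strike 4, 6 from N, Q, R.
N's domain is down to {1}, so N = 1. Remove 1 from L.
So L = 5.

5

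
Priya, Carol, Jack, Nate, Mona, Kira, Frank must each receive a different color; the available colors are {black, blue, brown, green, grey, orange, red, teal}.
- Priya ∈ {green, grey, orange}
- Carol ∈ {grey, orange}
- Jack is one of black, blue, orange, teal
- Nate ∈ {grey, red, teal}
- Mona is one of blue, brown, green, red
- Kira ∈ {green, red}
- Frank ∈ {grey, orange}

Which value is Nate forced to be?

Carol and Frank between them cover only {grey, orange} — a naked pair. Remove those values from Priya, Jack, Nate.
Priya has just one choice, so Priya = green. So Mona, Kira can't be green.
Kira's domain is down to {red}, so Kira = red. Remove red from Nate, Mona.
So Nate = teal.

teal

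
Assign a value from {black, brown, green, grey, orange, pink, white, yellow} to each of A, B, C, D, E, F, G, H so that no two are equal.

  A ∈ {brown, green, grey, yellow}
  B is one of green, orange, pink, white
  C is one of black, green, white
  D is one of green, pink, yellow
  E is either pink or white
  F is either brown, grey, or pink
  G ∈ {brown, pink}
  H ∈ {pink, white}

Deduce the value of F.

grey

The 8 variables draw from only 8 values {black, brown, green, grey, orange, pink, white, yellow}, so each is used; only C can be black, hence C = black.
The 7 still-open variables together cover exactly {brown, green, grey, orange, pink, white, yellow} — 7 values for 7 variables — and orange appears only in B's list, so B = orange.
E and H between them cover only {pink, white} — a naked pair. Remove those values from D, F, G.
G's domain is down to {brown}, so G = brown. Eliminate brown elsewhere: A, F.
So F = grey.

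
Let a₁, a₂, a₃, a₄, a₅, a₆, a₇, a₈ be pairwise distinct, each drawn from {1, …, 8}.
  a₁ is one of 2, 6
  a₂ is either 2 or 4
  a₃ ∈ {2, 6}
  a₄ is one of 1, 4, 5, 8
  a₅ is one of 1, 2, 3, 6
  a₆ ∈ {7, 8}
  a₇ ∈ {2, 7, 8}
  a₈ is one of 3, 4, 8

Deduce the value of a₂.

The 8 variables together cover exactly {1, 2, 3, 4, 5, 6, 7, 8} — 8 values for 8 variables — and 5 appears only in a₄'s list, so a₄ = 5.
The 7 still-open variables draw from only 7 values {1, 2, 3, 4, 6, 7, 8}, so each is used; only a₅ can be 1, hence a₅ = 1.
The 6 still-open variables draw from only 6 values {2, 3, 4, 6, 7, 8}, so each is used; only a₈ can be 3, hence a₈ = 3.
Among the 5 still-open variables, 4 fits only a₂ (and all 5 values in {2, 4, 6, 7, 8} must be used), so a₂ = 4.

4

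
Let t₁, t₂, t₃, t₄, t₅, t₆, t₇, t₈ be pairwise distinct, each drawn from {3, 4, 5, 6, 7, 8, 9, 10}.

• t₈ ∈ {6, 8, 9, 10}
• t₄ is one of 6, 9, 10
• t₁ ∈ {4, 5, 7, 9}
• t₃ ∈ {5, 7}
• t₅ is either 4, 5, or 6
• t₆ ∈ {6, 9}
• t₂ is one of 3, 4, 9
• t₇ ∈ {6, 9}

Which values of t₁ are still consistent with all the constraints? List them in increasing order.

The 8 variables draw from only 8 values {3, 4, 5, 6, 7, 8, 9, 10}, so each is used; only t₂ can be 3, hence t₂ = 3.
The 7 still-open variables together cover exactly {4, 5, 6, 7, 8, 9, 10} — 7 values for 7 variables — and 8 appears only in t₈'s list, so t₈ = 8.
The 6 still-open variables together cover exactly {4, 5, 6, 7, 9, 10} — 6 values for 6 variables — and 10 appears only in t₄'s list, so t₄ = 10.
t₆ and t₇ between them cover only {6, 9} — a naked pair. Remove those values from t₁, t₅.
No further eliminations apply; t₁ can still be any of 4, 5, 7.

4, 5, 7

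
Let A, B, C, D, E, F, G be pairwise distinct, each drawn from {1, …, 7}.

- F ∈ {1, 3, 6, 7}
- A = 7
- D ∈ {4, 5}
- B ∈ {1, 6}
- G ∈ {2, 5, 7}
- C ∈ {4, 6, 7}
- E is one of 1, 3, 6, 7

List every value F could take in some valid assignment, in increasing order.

1, 3, 6

A must be 7 (only option left). Strike 7 from C, E, F, G.
The 6 still-open variables draw from only 6 values {1, 2, 3, 4, 5, 6}, so each is used; only G can be 2, hence G = 2.
The 5 still-open variables draw from only 5 values {1, 3, 4, 5, 6}, so each is used; only D can be 5, hence D = 5.
Among the 4 still-open variables, 4 fits only C (and all 4 values in {1, 3, 4, 6} must be used), so C = 4.
No further eliminations apply; F can still be any of 1, 3, 6.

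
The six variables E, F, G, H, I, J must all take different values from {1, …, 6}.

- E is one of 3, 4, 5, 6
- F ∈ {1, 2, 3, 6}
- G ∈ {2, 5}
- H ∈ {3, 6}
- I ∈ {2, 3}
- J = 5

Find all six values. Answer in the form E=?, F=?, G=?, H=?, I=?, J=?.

E=4, F=1, G=2, H=6, I=3, J=5

J's domain is down to {5}, so J = 5. Strike 5 from E, G.
G has just one choice, so G = 2. Remove 2 from F, I.
I has just one choice, so I = 3. So E, F, H can't be 3.
H must be 6 (only option left). Strike 6 from E, F.
E must be 4 (only option left).
F must be 1 (only option left).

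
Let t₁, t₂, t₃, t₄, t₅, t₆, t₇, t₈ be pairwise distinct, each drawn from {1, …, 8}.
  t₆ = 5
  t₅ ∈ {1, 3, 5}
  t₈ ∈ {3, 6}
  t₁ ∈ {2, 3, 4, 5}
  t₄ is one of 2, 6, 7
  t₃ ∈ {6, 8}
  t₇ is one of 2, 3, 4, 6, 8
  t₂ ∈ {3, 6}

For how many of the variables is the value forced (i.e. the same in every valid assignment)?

t₆ must be 5 (only option left). Strike 5 from t₁, t₅.
The 7 still-open variables together cover exactly {1, 2, 3, 4, 6, 7, 8} — 7 values for 7 variables — and 1 appears only in t₅'s list, so t₅ = 1.
The 6 still-open variables draw from only 6 values {2, 3, 4, 6, 7, 8}, so each is used; only t₄ can be 7, hence t₄ = 7.
The 2 variables t₂ and t₈ are confined to {3, 6}, which locks those values in; drop them from t₁, t₃, t₇.
t₃ has just one choice, so t₃ = 8. Strike 8 from t₇.
Determined: t₃=8, t₄=7, t₅=1, t₆=5. The other variables each still have more than one consistent value. That makes 4.

4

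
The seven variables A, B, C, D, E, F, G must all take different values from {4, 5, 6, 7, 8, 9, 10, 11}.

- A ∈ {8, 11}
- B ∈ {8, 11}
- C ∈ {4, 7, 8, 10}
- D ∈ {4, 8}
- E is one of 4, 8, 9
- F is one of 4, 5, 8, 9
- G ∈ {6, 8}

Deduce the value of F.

A and B share exactly the 2 values {8, 11}; by pigeonhole those values go to them, so strike 8, 11 from C, D, E, F, G.
D's domain is down to {4}, so D = 4. Eliminate 4 elsewhere: C, E, F.
E's domain is down to {9}, so E = 9. Remove 9 from F.
So F = 5.

5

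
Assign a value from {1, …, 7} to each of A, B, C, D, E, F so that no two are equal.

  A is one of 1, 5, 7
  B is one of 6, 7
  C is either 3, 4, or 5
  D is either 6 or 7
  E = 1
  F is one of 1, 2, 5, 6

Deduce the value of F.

E must be 1 (only option left). So A, F can't be 1.
B and D between them cover only {6, 7} — a naked pair. Remove those values from A, F.
A has just one choice, so A = 5. Remove 5 from C, F.
So F = 2.

2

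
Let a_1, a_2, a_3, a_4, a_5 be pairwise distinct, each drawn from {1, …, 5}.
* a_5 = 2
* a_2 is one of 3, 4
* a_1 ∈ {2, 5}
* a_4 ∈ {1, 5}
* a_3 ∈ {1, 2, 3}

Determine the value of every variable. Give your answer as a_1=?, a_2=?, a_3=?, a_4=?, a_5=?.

a_5 has just one choice, so a_5 = 2. Strike 2 from a_1, a_3.
a_1 must be 5 (only option left). Strike 5 from a_4.
a_4 must be 1 (only option left). So a_3 can't be 1.
That leaves a_3 = 3. Eliminate 3 elsewhere: a_2.
That leaves a_2 = 4.

a_1=5, a_2=4, a_3=3, a_4=1, a_5=2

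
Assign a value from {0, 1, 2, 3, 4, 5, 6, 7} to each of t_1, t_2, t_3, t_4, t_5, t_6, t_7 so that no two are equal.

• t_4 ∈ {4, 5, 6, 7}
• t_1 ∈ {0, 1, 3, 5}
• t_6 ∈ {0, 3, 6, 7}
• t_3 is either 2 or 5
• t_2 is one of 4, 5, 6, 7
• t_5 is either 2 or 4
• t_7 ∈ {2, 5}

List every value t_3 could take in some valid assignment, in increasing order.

2, 5

t_3 and t_7 share exactly the 2 values {2, 5}; by pigeonhole those values go to them, so strike 2, 5 from t_1, t_2, t_4, t_5.
t_5 must be 4 (only option left). Remove 4 from t_2, t_4.
t_2 and t_4 between them cover only {6, 7} — a naked pair. Remove those values from t_6.
No further eliminations apply; t_3 can still be any of 2, 5.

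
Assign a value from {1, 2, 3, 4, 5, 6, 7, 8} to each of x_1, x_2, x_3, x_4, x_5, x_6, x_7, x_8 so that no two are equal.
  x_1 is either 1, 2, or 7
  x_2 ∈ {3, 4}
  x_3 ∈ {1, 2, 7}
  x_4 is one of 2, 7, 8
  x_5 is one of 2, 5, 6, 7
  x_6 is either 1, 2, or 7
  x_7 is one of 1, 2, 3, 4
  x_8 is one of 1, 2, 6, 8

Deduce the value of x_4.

8

Among the 8 variables, 5 fits only x_5 (and all 8 values in {1, 2, 3, 4, 5, 6, 7, 8} must be used), so x_5 = 5.
Among the 7 still-open variables, 6 fits only x_8 (and all 7 values in {1, 2, 3, 4, 6, 7, 8} must be used), so x_8 = 6.
The 6 still-open variables together cover exactly {1, 2, 3, 4, 7, 8} — 6 values for 6 variables — and 8 appears only in x_4's list, so x_4 = 8.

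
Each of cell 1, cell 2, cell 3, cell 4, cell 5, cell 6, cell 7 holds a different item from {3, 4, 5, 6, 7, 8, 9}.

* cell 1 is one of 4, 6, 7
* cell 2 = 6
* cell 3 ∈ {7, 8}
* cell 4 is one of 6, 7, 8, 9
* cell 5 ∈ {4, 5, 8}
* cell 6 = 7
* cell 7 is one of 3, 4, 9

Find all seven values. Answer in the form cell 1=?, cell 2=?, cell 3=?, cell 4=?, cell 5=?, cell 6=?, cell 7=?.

cell 2 must be 6 (only option left). Strike 6 from cell 1, cell 4.
cell 6's domain is down to {7}, so cell 6 = 7. Eliminate 7 elsewhere: cell 1, cell 3, cell 4.
That leaves cell 1 = 4. Strike 4 from cell 5, cell 7.
cell 3's domain is down to {8}, so cell 3 = 8. Remove 8 from cell 4, cell 5.
cell 4's domain is down to {9}, so cell 4 = 9. Remove 9 from cell 7.
cell 5 has just one choice, so cell 5 = 5.
cell 7 has just one choice, so cell 7 = 3.

cell 1=4, cell 2=6, cell 3=8, cell 4=9, cell 5=5, cell 6=7, cell 7=3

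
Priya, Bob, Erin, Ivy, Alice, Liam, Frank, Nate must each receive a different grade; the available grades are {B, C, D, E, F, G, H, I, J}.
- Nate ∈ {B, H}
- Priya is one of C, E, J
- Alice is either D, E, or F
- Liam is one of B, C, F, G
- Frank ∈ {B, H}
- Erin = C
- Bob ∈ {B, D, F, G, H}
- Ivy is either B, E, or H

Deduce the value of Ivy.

E

Erin has just one choice, so Erin = C. So Priya, Liam can't be C.
The 7 still-open variables draw from only 7 values {B, D, E, F, G, H, J}, so each is used; only Priya can be J, hence Priya = J.
Frank and Nate share exactly the 2 values {B, H}; by pigeonhole those values go to them, so strike B, H from Bob, Ivy, Liam.
So Ivy = E.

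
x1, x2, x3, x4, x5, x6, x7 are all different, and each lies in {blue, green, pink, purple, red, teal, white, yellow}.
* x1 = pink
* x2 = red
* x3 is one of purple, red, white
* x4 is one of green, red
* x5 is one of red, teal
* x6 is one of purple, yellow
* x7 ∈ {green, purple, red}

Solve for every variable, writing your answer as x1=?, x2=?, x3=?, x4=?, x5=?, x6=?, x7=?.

x1 has just one choice, so x1 = pink.
x2 has just one choice, so x2 = red. So x3, x4, x5, x7 can't be red.
That leaves x4 = green. Remove green from x7.
That leaves x5 = teal.
That leaves x7 = purple. So x3, x6 can't be purple.
x3 must be white (only option left).
That leaves x6 = yellow.

x1=pink, x2=red, x3=white, x4=green, x5=teal, x6=yellow, x7=purple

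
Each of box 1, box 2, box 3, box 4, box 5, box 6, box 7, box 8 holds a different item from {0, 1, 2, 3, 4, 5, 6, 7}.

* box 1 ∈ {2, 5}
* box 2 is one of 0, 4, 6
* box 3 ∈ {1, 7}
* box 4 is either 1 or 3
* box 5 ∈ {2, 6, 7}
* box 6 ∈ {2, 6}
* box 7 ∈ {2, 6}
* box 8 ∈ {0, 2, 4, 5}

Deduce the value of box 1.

5

The 8 variables together cover exactly {0, 1, 2, 3, 4, 5, 6, 7} — 8 values for 8 variables — and 3 appears only in box 4's list, so box 4 = 3.
The 7 still-open variables draw from only 7 values {0, 1, 2, 4, 5, 6, 7}, so each is used; only box 3 can be 1, hence box 3 = 1.
The 6 still-open variables draw from only 6 values {0, 2, 4, 5, 6, 7}, so each is used; only box 5 can be 7, hence box 5 = 7.
The 2 variables box 6 and box 7 are confined to {2, 6}, which locks those values in; drop them from box 1, box 2, box 8.
So box 1 = 5.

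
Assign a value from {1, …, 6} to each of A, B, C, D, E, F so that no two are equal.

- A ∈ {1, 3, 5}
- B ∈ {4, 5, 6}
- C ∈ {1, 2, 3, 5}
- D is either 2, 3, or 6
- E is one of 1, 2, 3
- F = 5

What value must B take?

4

F's domain is down to {5}, so F = 5. Remove 5 from A, B, C.
Among the 5 still-open variables, 4 fits only B (and all 5 values in {1, 2, 3, 4, 6} must be used), so B = 4.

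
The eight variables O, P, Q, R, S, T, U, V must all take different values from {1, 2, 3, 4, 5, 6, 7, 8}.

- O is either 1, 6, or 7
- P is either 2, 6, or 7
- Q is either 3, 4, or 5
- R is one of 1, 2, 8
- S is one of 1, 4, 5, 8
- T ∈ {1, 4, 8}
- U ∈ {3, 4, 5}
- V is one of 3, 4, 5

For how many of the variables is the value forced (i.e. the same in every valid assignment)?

Q, U, V between them cover only {3, 4, 5} — a naked triple. Remove those values from S, T.
S and T between them cover only {1, 8} — a naked pair. Remove those values from O, R.
R's domain is down to {2}, so R = 2. So P can't be 2.
Determined: R=2. The other variables each still have more than one consistent value. That makes 1.

1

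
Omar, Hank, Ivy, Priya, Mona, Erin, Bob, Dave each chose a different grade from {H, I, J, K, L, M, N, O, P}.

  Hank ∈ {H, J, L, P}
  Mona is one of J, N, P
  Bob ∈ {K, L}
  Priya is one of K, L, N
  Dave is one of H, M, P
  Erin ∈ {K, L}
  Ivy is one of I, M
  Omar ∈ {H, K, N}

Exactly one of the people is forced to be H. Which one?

Omar

Among the 8 variables, I fits only Ivy (and all 8 values in {H, I, J, K, L, M, N, P} must be used), so Ivy = I.
Among the 7 still-open variables, M fits only Dave (and all 7 values in {H, J, K, L, M, N, P} must be used), so Dave = M.
Erin and Bob share exactly the 2 values {K, L}; by pigeonhole those values go to them, so strike K, L from Omar, Hank, Priya.
Priya has just one choice, so Priya = N. Eliminate N elsewhere: Omar, Mona.
So H goes to Omar.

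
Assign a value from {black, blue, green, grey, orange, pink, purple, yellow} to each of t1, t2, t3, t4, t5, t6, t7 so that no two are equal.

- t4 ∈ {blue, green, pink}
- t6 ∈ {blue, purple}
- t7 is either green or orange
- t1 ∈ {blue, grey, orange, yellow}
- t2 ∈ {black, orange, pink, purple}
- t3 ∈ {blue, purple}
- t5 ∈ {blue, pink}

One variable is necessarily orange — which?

The 2 variables t3 and t6 are confined to {blue, purple}, which locks those values in; drop them from t1, t2, t4, t5.
t5 must be pink (only option left). So t2, t4 can't be pink.
t4 has just one choice, so t4 = green. So t7 can't be green.
So orange goes to t7.

t7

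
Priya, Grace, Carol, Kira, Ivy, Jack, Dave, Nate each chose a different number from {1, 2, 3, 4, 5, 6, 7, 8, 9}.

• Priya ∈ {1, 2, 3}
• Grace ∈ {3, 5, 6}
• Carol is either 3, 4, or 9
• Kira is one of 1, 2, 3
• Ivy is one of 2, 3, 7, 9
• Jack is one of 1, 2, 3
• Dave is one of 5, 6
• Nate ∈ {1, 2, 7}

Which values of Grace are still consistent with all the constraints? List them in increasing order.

5, 6

Among the 8 variables, 4 fits only Carol (and all 8 values in {1, 2, 3, 4, 5, 6, 7, 9} must be used), so Carol = 4.
The 7 still-open variables together cover exactly {1, 2, 3, 5, 6, 7, 9} — 7 values for 7 variables — and 9 appears only in Ivy's list, so Ivy = 9.
The 6 still-open variables draw from only 6 values {1, 2, 3, 5, 6, 7}, so each is used; only Nate can be 7, hence Nate = 7.
The 3 variables Priya, Kira, Jack are confined to {1, 2, 3}, which locks those values in; drop them from Grace.
No further eliminations apply; Grace can still be any of 5, 6.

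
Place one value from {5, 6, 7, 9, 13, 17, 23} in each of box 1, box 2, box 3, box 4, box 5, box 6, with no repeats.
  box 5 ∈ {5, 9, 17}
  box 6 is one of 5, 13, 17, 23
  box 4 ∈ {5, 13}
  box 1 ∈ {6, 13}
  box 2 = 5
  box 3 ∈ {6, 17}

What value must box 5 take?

9

box 2 must be 5 (only option left). Remove 5 from box 4, box 5, box 6.
box 4 must be 13 (only option left). Eliminate 13 elsewhere: box 1, box 6.
That leaves box 1 = 6. So box 3 can't be 6.
box 3 has just one choice, so box 3 = 17. Remove 17 from box 5, box 6.
So box 5 = 9.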